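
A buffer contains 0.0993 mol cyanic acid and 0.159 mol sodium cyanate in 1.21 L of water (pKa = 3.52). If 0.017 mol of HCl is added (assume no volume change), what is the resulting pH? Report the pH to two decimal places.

pH = 3.61

Added H+ converts OCN- to HOCN: HOCN → 0.116 mol, OCN- → 0.142 mol.
pH = pKa + log(n_OCN-/n_HOCN) = 3.52 + log(0.142/0.116) = 3.52 + (+0.088)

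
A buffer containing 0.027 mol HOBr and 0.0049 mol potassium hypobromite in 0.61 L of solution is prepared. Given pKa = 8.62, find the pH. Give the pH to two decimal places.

pH = pKa + log([A⁻]/[HA]) = 8.62 + log(0.0049/0.027)
pH = 8.62 + (-0.741) = 7.88

pH = 7.88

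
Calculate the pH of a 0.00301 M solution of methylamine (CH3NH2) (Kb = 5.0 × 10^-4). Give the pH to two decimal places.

CH3NH2 + H2O ⇌ CH3NH3+ + OH-
From the ICE table, Kb = [OH-]²/(0.00301 − [OH-]) = 5.0 × 10^-4.
The 5% rule fails; solving [OH-]² + Kb·[OH-] − Kb·C₀ = 0 exactly:
[OH-] = [−0.0005 + √(0.0005² + 6.02e-06)]/2 = 1.00 × 10^-3 M
pOH = 3.00, so pH = 14.00 − pOH = 11.00

pH = 11.00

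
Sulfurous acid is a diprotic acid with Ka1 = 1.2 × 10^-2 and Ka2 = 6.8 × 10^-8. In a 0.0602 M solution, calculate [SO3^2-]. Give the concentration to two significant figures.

First ionization gives [H+] ≈ [HSO3-] = 2.15 × 10^-2 M.
Second step: Ka2 = [H+][SO3^2-]/[HSO3-] ≈ [SO3^2-] (since [H+] ≈ [HSO3-]).
So [SO3^2-] ≈ Ka2.

6.8 × 10^-8 M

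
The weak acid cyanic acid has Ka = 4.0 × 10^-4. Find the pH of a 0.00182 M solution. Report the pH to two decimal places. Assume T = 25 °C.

pH = 3.17

HOCN ⇌ OCN- + H+
From the ICE table, Ka = x²/(0.00182 − x) = 4.0 × 10^-4.
x is not negligible relative to C₀; solve x² + 0.0004·x − 7.28e-07 = 0.
x = [−0.0004 + √(0.0004² + 2.91e-06)]/2 = 6.76 × 10^-4 M
pH = −log[H+] = −log(6.76 × 10^-4) = 3.17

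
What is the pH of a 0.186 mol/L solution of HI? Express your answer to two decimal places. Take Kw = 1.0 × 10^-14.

pH = 0.73

HI is a strong acid and dissociates completely, so [H+] = 0.186 M.
pH = -log(0.186) = 0.73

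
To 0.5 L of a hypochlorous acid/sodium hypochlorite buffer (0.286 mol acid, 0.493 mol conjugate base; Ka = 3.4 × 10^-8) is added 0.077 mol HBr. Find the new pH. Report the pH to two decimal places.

pH = 7.53

After neutralization: n(HOCl) = 0.363 mol, n(OCl-) = 0.416 mol.
pKa = −log(3.4 × 10^-8) = 7.469
pH = pKa + log([A⁻]/[HA]) = 7.469 + log(0.416/0.363) = 7.469 +0.059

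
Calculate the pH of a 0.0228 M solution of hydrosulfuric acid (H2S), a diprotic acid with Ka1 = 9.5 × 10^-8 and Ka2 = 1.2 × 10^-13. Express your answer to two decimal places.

pH = 4.33

Since Ka1 ≫ Ka2, the first ionization dominates [H+].
Ka1 = x²/(0.0228 − x) = 9.5 × 10^-8
x ≈ √(9.5 × 10^-8 × 0.0228) = 4.65 × 10^-5 M
pH = −log(4.65 × 10^-5) = 4.33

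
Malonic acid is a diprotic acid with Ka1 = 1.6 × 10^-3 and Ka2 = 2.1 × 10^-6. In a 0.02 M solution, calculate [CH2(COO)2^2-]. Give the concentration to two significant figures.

First ionization gives [H+] ≈ [CH2(COOH)COO-] = 4.91 × 10^-3 M.
Second step: Ka2 = [H+][CH2(COO)2^2-]/[CH2(COOH)COO-] ≈ [CH2(COO)2^2-] (since [H+] ≈ [CH2(COOH)COO-]).
So [CH2(COO)2^2-] ≈ Ka2.

2.1 × 10^-6 M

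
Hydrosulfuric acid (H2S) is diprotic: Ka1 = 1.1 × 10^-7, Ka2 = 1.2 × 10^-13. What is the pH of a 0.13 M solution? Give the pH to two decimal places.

pH = 3.92

Since Ka1 ≫ Ka2, the first ionization dominates [H+].
Ka1 = x²/(0.13 − x) = 1.1 × 10^-7
x ≈ √(1.1 × 10^-7 × 0.13) = 1.20 × 10^-4 M
pH = −log(1.20 × 10^-4) = 3.92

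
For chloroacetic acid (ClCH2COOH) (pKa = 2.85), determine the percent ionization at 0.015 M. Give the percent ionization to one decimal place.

26.3%

ClCH2COOH ⇌ ClCH2COO- + H+; let x = [H+] at equilibrium.
Ka = 10^(−2.85) = 1.41 × 10^-3
Ka = x²/(C₀ − x); solving the quadratic gives x = 3.95 × 10^-3 M.
Fraction ionized = 3.95 × 10^-3 / 0.015 = 0.2633 → 26.3%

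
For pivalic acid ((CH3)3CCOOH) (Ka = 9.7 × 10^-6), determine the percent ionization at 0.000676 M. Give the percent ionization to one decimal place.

11.3%

(CH3)3CCOOH ⇌ (CH3)3CCOO- + H+; let x = [H+] at equilibrium.
Solve x² + 9.7e-06x − 6.56e-09 = 0 → x = 7.63 × 10^-5 M
% ionization = x/C₀ × 100% = 7.63 × 10^-5/0.000676 × 100% = 11.3%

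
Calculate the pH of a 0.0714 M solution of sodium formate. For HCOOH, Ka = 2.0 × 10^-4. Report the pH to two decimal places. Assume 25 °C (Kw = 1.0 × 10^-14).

HCOO- is the conjugate base of the weak acid HCOOH.
Kb = Kw/Ka = 1.0×10^-14 / 2.0 × 10^-4 = 5.00 × 10^-11
Kb = x²/(0.0714 − x) = 5.00 × 10^-11
Neglecting x in the denominator: x = √(5.00 × 10^-11 × 0.0714) = 1.89 × 10^-6 M
Check: 0.0026% ionized — well under 5%, approximation valid.
pOH = −log(1.89 × 10^-6) = 5.72; pH = 14.00 − 5.72 = 8.28

pH = 8.28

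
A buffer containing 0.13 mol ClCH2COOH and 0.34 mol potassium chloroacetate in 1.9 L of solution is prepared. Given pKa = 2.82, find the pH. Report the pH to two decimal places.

pH = 3.24

pH = pKa + log([A⁻]/[HA]) = 2.82 + log(0.34/0.13)
pH = 2.82 + (+0.418) = 3.24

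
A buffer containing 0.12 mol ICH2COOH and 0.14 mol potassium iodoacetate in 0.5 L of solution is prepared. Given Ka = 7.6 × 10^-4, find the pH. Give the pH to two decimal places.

pH = 3.19

pKa = −log(7.6 × 10^-4) = 3.119
Using pH = pKa + log([base]/[acid]) with [base]/[acid] = 0.14/0.12:
pH = 3.119 + (+0.067) = 3.19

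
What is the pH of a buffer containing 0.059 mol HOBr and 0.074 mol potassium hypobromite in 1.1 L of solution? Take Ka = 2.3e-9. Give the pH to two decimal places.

pH = 8.74

pKa = −log(2.3 × 10^-9) = 8.638
Henderson–Hasselbalch: pH = pKa + log([OBr-]/[HOBr]) = 8.638 + log(0.074/0.059)
pH = 8.638 + (+0.098) = 8.74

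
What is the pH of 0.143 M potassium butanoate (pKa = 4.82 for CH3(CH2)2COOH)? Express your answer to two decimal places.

CH3(CH2)2COO- is the conjugate base of the weak acid CH3(CH2)2COOH.
Ka = 10^(−4.82) = 1.51 × 10^-5
Kb = Kw/Ka = 1.0×10^-14 / 1.51 × 10^-5 = 6.62 × 10^-10
From the ICE table, Kb = [OH-]²/(0.143 − [OH-]) = 6.62 × 10^-10.
Assume [OH-] ≪ 0.143: [OH-] ≈ √(6.62 × 10^-10 × 0.143) = 9.73 × 10^-6 M
Check: 0.0068% ionized — well under 5%, approximation valid.
pOH = 5.01, so pH = 14.00 − pOH = 8.99

pH = 8.99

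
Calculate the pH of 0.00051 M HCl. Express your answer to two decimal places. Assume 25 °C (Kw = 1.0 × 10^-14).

pH = 3.29

HCl is a strong acid and dissociates completely, so [H+] = 0.00051 M.
pH = -log(0.00051) = 3.29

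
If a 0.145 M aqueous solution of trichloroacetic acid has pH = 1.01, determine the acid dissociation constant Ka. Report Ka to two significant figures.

[H+] = 10^(-1.01) = 9.77 × 10^-2 M
At equilibrium [HA] = 0.145 − 9.77 × 10^-2 = 4.73 × 10^-2 M
Ka = [H+][A-]/[HA] = (9.77 × 10^-2)² / 4.73 × 10^-2 = 2.0 × 10^-1

Ka = 2.0 × 10^-1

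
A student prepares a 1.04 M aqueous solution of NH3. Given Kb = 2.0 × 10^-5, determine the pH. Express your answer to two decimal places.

pH = 11.66

NH3 + H2O ⇌ NH4+ + OH-
Kb = x²/(1.04 − x) = 2.0 × 10^-5
Neglecting x in the denominator: x = √(2.0 × 10^-5 × 1.04) = 4.56 × 10^-3 M
pOH = −log(4.56 × 10^-3) = 2.34; pH = 14.00 − 2.34 = 11.66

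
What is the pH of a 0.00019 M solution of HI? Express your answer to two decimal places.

pH = 3.72

HI is a strong acid and dissociates completely, so [H+] = 0.00019 M.
pH = -log(0.00019) = 3.72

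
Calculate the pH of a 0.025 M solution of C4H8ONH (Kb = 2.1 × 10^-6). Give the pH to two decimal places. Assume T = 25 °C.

C4H8ONH + H2O ⇌ C4H8ONH2+ + OH-
From the ICE table, Kb = x²/(0.025 − x) = 2.1 × 10^-6.
Neglecting x in the denominator: x = √(2.1 × 10^-6 × 0.025) = 2.29 × 10^-4 M
pOH = 3.64, so pH = 14.00 − pOH = 10.36

pH = 10.36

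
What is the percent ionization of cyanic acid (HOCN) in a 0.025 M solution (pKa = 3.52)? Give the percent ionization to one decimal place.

HOCN ⇌ OCN- + H+; let x = [H+] at equilibrium.
Ka = 10^(−3.52) = 3.02 × 10^-4
Ka = x²/(C₀ − x); solving the quadratic gives x = 2.60 × 10^-3 M.
Fraction ionized = 2.60 × 10^-3 / 0.025 = 0.1040 → 10.4%

10.4%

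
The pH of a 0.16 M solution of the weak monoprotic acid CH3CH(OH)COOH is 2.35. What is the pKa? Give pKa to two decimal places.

pKa = 3.89

[H+] = 10^(-2.35) = 4.47 × 10^-3 M
At equilibrium [HA] = 0.16 − 4.47 × 10^-3 = 1.56 × 10^-1 M
Ka = [H+][A-]/[HA] = (4.47 × 10^-3)² / 1.56 × 10^-1 = 1.28 × 10^-4
pKa = -log(1.28 × 10^-4) = 3.89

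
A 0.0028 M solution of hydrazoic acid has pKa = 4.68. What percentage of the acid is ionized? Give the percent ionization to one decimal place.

HN3 ⇌ N3- + H+; let x = [H+] at equilibrium.
Ka = 10^(−4.68) = 2.09 × 10^-5
Ka = x²/(C₀ − x); solving the quadratic gives x = 2.32 × 10^-4 M.
% ionization = x/C₀ × 100% = 2.32 × 10^-4/0.0028 × 100% = 8.3%

8.3%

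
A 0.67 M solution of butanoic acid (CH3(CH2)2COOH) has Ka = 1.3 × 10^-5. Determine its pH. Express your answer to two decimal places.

CH3(CH2)2COOH ⇌ CH3(CH2)2COO- + H+
From the ICE table, Ka = x²/(0.67 − x) = 1.3 × 10^-5.
Neglecting x in the denominator: x = √(1.3 × 10^-5 × 0.67) = 2.95 × 10^-3 M
Check: 0.44% ionized — well under 5%, approximation valid.
pH = −log(2.95 × 10^-3) = 2.53

pH = 2.53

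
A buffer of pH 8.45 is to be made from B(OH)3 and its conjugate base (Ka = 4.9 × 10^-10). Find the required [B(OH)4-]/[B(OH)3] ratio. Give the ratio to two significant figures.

ratio = 0.14

pKa = -log(4.9 × 10^-10) = 9.310
pH = pKa + log(r) ⇒ log(r) = 8.45 − 9.310 = -0.860
r = [B(OH)4-]/[B(OH)3] = 10^(-0.860) = 0.138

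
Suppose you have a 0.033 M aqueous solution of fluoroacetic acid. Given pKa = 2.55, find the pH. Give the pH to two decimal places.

pH = 2.08

FCH2COOH ⇌ FCH2COO- + H+
Ka = 10^(−2.55) = 2.82 × 10^-3
From the ICE table, Ka = x²/(0.033 − x) = 2.82 × 10^-3.
The 5% rule fails; solving x² + Ka·x − Ka·C₀ = 0 exactly:
x = [−0.00282 + √(0.00282² + 0.000372)]/2 = 8.34 × 10^-3 M
pH = −log(8.34 × 10^-3) = 2.08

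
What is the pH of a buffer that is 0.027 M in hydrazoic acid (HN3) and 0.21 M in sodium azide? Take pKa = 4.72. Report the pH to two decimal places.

Henderson–Hasselbalch: pH = pKa + log([N3-]/[HN3]) = 4.72 + log(0.21/0.027)
pH = 4.72 + (+0.891) = 5.61

pH = 5.61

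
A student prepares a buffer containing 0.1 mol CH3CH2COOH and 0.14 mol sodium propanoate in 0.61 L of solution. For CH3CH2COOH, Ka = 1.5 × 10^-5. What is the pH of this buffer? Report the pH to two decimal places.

pKa = −log(1.5 × 10^-5) = 4.824
Henderson–Hasselbalch: pH = pKa + log([CH3CH2COO-]/[CH3CH2COOH]) = 4.824 + log(0.14/0.1)
pH = 4.824 + (+0.146) = 4.97

pH = 4.97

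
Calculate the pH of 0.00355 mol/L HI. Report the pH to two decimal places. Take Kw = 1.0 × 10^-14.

HI is a strong acid and dissociates completely, so [H+] = 0.00355 M.
pH = -log(0.00355) = 2.45

pH = 2.45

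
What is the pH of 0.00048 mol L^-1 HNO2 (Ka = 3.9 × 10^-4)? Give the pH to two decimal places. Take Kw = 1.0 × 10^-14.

pH = 3.55

HNO2 ⇌ NO2- + H+
Let x = [H+] at equilibrium. Ka = x²/(0.00048 − x).
x is not negligible relative to C₀; solve x² + 0.00039·x − 1.87e-07 = 0.
x = [−0.00039 + √(0.00039² + 7.49e-07)]/2 = 2.80 × 10^-4 M
pH = −log(2.80 × 10^-4) = 3.55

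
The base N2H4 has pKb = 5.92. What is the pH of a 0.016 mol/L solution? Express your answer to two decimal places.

N2H4 + H2O ⇌ N2H5+ + OH-
Kb = 10^(−5.92) = 1.20 × 10^-6
Kb = x²/(0.016 − x) = 1.20 × 10^-6
Assume x ≪ 0.016: x ≈ √(1.20 × 10^-6 × 0.016) = 1.39 × 10^-4 M
pOH = 3.86, so pH = 14.00 − pOH = 10.14

pH = 10.14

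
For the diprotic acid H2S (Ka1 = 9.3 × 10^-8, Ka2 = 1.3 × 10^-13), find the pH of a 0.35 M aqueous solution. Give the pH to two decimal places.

pH = 3.74

Ka1 ≫ Ka2, so treat the first dissociation as the only significant source of H+.
Ka1 = x²/(0.35 − x) = 9.3 × 10^-8
x ≈ √(9.3 × 10^-8 × 0.35) = 1.80 × 10^-4 M
pH = −log(1.80 × 10^-4) = 3.74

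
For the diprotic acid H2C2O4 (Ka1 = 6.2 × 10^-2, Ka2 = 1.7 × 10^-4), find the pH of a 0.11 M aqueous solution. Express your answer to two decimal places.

Since Ka1 ≫ Ka2, the first ionization dominates [H+].
Ka1 = x²/(0.11 − x) = 6.2 × 10^-2
Solving the quadratic: x = (−Ka1 + √(Ka1² + 4·Ka1·C₀))/2 = 5.72 × 10^-2 M
pH = −log(5.72 × 10^-2) = 1.24

pH = 1.24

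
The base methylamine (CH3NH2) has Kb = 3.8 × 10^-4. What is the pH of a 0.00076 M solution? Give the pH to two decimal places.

pH = 10.58

CH3NH2 + H2O ⇌ CH3NH3+ + OH-
Kb = x²/(0.00076 − x) = 3.8 × 10^-4
The 5% rule fails; solving x² + Kb·x − Kb·C₀ = 0 exactly:
x = (−Kb + √(Kb² + 4·Kb·C₀))/2 = 3.80 × 10^-4 M
pOH = 3.42, so pH = 14.00 − pOH = 10.58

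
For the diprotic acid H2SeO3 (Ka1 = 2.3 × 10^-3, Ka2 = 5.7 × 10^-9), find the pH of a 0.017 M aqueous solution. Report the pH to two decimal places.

Ka1 ≫ Ka2, so treat the first dissociation as the only significant source of H+.
Ka1 = x²/(0.017 − x) = 2.3 × 10^-3
Solving the quadratic: x = (−Ka1 + √(Ka1² + 4·Ka1·C₀))/2 = 5.21 × 10^-3 M
pH = −log(5.21 × 10^-3) = 2.28

pH = 2.28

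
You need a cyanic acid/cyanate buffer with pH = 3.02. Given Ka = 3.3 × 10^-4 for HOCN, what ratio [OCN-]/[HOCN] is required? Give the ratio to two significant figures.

pKa = -log(3.3 × 10^-4) = 3.481
pH = pKa + log(r) ⇒ log(r) = 3.02 − 3.481 = -0.461
r = [OCN-]/[HOCN] = 10^(-0.461) = 0.346

ratio = 0.35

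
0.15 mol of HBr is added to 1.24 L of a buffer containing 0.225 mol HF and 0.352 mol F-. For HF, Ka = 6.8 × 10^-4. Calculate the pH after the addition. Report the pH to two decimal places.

After neutralization: n(HF) = 0.375 mol, n(F-) = 0.202 mol.
pKa = −log(6.8 × 10^-4) = 3.167
Henderson–Hasselbalch with mole ratio 0.202/0.375: pH = 3.167 + (-0.269)

pH = 2.90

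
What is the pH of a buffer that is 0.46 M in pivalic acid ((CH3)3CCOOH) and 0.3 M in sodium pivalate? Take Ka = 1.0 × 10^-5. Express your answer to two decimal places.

pKa = −log(1.0 × 10^-5) = 5.000
pH = pKa + log([A⁻]/[HA]) = 5.000 + log(0.3/0.46)
pH = 5.000 + (-0.186) = 4.81

pH = 4.81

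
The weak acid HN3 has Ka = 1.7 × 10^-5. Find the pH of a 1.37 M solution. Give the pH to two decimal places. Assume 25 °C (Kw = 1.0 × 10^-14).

pH = 2.32

HN3 ⇌ N3- + H+
Let x = [H+] at equilibrium. Ka = x²/(1.37 − x).
Since Ka ≪ C₀, x ≈ √(Ka·C₀) = 4.83 × 10^-3 M.
pH = −log(4.83 × 10^-3) = 2.32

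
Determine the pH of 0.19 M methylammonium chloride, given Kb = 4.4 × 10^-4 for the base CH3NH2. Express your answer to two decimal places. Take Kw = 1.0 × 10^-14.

CH3NH3+ is the conjugate acid of the weak base CH3NH2.
Ka = Kw/Kb = 1.0×10^-14 / 4.4 × 10^-4 = 2.27 × 10^-11
Ka = [H+]²/(0.19 − [H+]) = 2.27 × 10^-11
Since Ka ≪ C₀, [H+] ≈ √(Ka·C₀) = 2.08 × 10^-6 M.
pH = −log[H+] = −log(2.08 × 10^-6) = 5.68

pH = 5.68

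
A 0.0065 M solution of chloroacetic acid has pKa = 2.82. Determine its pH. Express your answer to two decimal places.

pH = 2.61

ClCH2COOH ⇌ ClCH2COO- + H+
Ka = 10^(−2.82) = 1.51 × 10^-3
Ka = [H+]²/(0.0065 − [H+]) = 1.51 × 10^-3
Here C₀/Ka ≈ 4.3, so the small-[H+] approximation fails. Use the quadratic:
[H+] = (−Ka + √(Ka² + 4·Ka·C₀))/2 = 2.47 × 10^-3 M
pH = −log[H+] = −log(2.47 × 10^-3) = 2.61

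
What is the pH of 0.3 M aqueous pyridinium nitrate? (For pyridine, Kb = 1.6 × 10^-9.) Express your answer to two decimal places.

pH = 2.86

C5H5NH+ is the conjugate acid of the weak base C5H5N.
Ka = Kw/Kb = 1.0×10^-14 / 1.6 × 10^-9 = 6.25 × 10^-6
Ka = [H+]²/(0.3 − [H+]) = 6.25 × 10^-6
Neglecting [H+] in the denominator: [H+] = √(6.25 × 10^-6 × 0.3) = 1.37 × 10^-3 M
([H+]/C₀ = 0.46% < 5%, so the approximation holds.)
pH = −log(1.37 × 10^-3) = 2.86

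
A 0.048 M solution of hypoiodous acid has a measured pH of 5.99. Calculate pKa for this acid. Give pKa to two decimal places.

[H+] = 10^(-5.99) = 1.02 × 10^-6 M
At equilibrium [HA] = 0.048 − 1.02 × 10^-6 = 4.80 × 10^-2 M
Ka = [H+][A-]/[HA] = (1.02 × 10^-6)² / 4.80 × 10^-2 = 2.17 × 10^-11
pKa = -log(2.17 × 10^-11) = 10.66

pKa = 10.66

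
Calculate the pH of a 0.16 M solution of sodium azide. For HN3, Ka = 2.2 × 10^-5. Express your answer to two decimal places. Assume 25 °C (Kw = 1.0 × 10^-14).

N3- is the conjugate base of the weak acid HN3.
Kb = Kw/Ka = 1.0×10^-14 / 2.2 × 10^-5 = 4.55 × 10^-10
Kb = [OH-]²/(0.16 − [OH-]) = 4.55 × 10^-10
Assume [OH-] ≪ 0.16: [OH-] ≈ √(4.55 × 10^-10 × 0.16) = 8.53 × 10^-6 M
Check: 0.0053% ionized — well under 5%, approximation valid.
pOH = −log(8.53 × 10^-6) = 5.07; pH = 14.00 − 5.07 = 8.93

pH = 8.93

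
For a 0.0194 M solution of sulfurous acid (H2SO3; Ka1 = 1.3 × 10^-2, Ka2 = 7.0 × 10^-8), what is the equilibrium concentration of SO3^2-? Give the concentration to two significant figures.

First ionization gives [H+] ≈ [HSO3-] = 1.07 × 10^-2 M.
Second step: Ka2 = [H+][SO3^2-]/[HSO3-] ≈ [SO3^2-] (since [H+] ≈ [HSO3-]).
So [SO3^2-] ≈ Ka2.

7.0 × 10^-8 M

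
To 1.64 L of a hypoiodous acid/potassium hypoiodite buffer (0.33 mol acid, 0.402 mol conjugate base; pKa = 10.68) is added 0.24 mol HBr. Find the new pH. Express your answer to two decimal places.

pH = 10.13

Added H+ converts OI- to HOI: HOI → 0.57 mol, OI- → 0.162 mol.
pH = pKa + log(n_OI-/n_HOI) = 10.68 + log(0.162/0.57) = 10.68 + (-0.546)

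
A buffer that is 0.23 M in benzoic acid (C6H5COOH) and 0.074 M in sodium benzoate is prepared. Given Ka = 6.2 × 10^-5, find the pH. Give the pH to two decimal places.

pH = 3.72

pKa = −log(6.2 × 10^-5) = 4.208
Using pH = pKa + log([base]/[acid]) with [base]/[acid] = 0.074/0.23:
pH = 4.208 + (-0.492) = 3.72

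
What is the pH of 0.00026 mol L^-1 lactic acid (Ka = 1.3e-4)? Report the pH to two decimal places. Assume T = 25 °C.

CH3CH(OH)COOH ⇌ CH3CH(OH)COO- + H+
From the ICE table, Ka = x²/(0.00026 − x) = 1.3 × 10^-4.
The 5% rule fails; solving x² + Ka·x − Ka·C₀ = 0 exactly:
x = [−0.00013 + √(0.00013² + 1.35e-07)]/2 = 1.30 × 10^-4 M
pH = −log[H+] = −log(1.30 × 10^-4) = 3.89

pH = 3.89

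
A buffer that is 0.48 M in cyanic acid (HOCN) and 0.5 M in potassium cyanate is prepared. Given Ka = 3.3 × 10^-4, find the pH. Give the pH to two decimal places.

pH = 3.50

pKa = −log(3.3 × 10^-4) = 3.481
Using pH = pKa + log([base]/[acid]) with [base]/[acid] = 0.5/0.48:
pH = 3.481 + (+0.018) = 3.50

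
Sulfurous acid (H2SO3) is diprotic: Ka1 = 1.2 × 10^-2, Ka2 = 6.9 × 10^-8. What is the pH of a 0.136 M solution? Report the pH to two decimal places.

pH = 1.46

Ka1 ≫ Ka2, so treat the first dissociation as the only significant source of H+.
Ka1 = x²/(0.136 − x) = 1.2 × 10^-2
Solving the quadratic: x = (−Ka1 + √(Ka1² + 4·Ka1·C₀))/2 = 3.48 × 10^-2 M
pH = −log(3.48 × 10^-2) = 1.46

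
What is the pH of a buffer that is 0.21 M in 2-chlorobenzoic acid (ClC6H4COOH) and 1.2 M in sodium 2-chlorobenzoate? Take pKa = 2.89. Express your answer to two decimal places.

Henderson–Hasselbalch: pH = pKa + log([ClC6H4COO-]/[ClC6H4COOH]) = 2.89 + log(1.2/0.21)
pH = 2.89 + (+0.757) = 3.65

pH = 3.65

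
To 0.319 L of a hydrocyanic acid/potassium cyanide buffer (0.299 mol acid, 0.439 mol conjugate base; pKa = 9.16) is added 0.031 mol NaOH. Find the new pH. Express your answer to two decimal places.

pH = 9.40

OH- converts HCN to CN-: HCN → 0.268 mol, CN- → 0.47 mol.
pH = pKa + log([A⁻]/[HA]) = 9.16 + log(0.47/0.268) = 9.16 +0.244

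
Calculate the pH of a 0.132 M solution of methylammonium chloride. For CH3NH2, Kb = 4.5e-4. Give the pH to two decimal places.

CH3NH3+ is the conjugate acid of the weak base CH3NH2.
Ka = Kw/Kb = 1.0×10^-14 / 4.5 × 10^-4 = 2.22 × 10^-11
From the ICE table, Ka = [H+]²/(0.132 − [H+]) = 2.22 × 10^-11.
Neglecting [H+] in the denominator: [H+] = √(2.22 × 10^-11 × 0.132) = 1.71 × 10^-6 M
Check: 0.0013% ionized — well under 5%, approximation valid.
pH = −log(1.71 × 10^-6) = 5.77

pH = 5.77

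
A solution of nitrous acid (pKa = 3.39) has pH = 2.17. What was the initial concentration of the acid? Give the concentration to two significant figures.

C₀ = 1.2 × 10^-1 M

[H+] = 10^(-2.17) = 6.76 × 10^-3 M = x
Ka = 10^(−3.39) = 4.07 × 10^-4
Ka = x²/(C₀ − x) ⇒ C₀ = x + x²/Ka
C₀ = 6.76 × 10^-3 + (6.76 × 10^-3)²/(4.07 × 10^-4) = 1.19 × 10^-1 M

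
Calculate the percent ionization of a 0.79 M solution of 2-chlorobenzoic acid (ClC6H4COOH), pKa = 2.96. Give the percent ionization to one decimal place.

3.7%

ClC6H4COOH ⇌ ClC6H4COO- + H+; let x = [H+] at equilibrium.
Ka = 10^(−2.96) = 1.10 × 10^-3
x ≈ √(Ka·C₀) = √(1.10 × 10^-3 × 0.79) = 2.95 × 10^-2 M
Fraction ionized = 2.95 × 10^-2 / 0.79 = 0.0373 → 3.7%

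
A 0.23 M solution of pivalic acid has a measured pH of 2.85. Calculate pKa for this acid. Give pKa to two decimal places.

pKa = 5.06

[H+] = 10^(-2.85) = 1.41 × 10^-3 M
At equilibrium [HA] = 0.23 − 1.41 × 10^-3 = 2.29 × 10^-1 M
Ka = [H+][A-]/[HA] = (1.41 × 10^-3)² / 2.29 × 10^-1 = 8.68 × 10^-6
pKa = -log(8.68 × 10^-6) = 5.06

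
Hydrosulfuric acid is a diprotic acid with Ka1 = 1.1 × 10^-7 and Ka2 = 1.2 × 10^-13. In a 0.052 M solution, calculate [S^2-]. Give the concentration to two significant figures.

First ionization gives [H+] ≈ [HS-] = 7.56 × 10^-5 M.
Second step: Ka2 = [H+][S^2-]/[HS-] ≈ [S^2-] (since [H+] ≈ [HS-]).
So [S^2-] ≈ Ka2.

1.2 × 10^-13 M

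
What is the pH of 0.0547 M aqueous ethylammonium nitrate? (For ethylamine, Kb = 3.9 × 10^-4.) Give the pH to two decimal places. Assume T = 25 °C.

C2H5NH3+ is the conjugate acid of the weak base C2H5NH2.
Ka = Kw/Kb = 1.0×10^-14 / 3.9 × 10^-4 = 2.56 × 10^-11
Ka = x²/(0.0547 − x) = 2.56 × 10^-11
Since Ka ≪ C₀, x ≈ √(Ka·C₀) = 1.18 × 10^-6 M.
(x/C₀ = 0.0022% < 5%, so the approximation holds.)
pH = −log[H+] = −log(1.18 × 10^-6) = 5.93

pH = 5.93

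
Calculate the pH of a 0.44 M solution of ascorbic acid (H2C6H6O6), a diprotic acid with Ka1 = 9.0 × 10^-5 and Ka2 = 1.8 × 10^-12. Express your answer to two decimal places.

Ka1 ≫ Ka2, so treat the first dissociation as the only significant source of H+.
Ka1 = x²/(0.44 − x) = 9.0 × 10^-5
x ≈ √(9.0 × 10^-5 × 0.44) = 6.29 × 10^-3 M
pH = −log(6.29 × 10^-3) = 2.20

pH = 2.20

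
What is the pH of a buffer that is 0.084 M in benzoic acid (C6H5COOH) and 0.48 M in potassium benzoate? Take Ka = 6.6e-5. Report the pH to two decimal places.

pH = 4.94

pKa = −log(6.6 × 10^-5) = 4.180
Using pH = pKa + log([base]/[acid]) with [base]/[acid] = 0.48/0.084:
pH = 4.180 + (+0.757) = 4.94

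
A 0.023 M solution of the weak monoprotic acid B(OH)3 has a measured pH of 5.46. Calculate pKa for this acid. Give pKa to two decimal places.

pKa = 9.28

[H+] = 10^(-5.46) = 3.47 × 10^-6 M
At equilibrium [HA] = 0.023 − 3.47 × 10^-6 = 2.30 × 10^-2 M
Ka = [H+][A-]/[HA] = (3.47 × 10^-6)² / 2.30 × 10^-2 = 5.24 × 10^-10
pKa = -log(5.24 × 10^-10) = 9.28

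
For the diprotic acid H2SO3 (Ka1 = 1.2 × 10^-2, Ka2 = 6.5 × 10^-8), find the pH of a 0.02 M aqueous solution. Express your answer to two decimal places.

Since Ka1 ≫ Ka2, the first ionization dominates [H+].
Ka1 = x²/(0.02 − x) = 1.2 × 10^-2
Solving the quadratic: x = (−Ka1 + √(Ka1² + 4·Ka1·C₀))/2 = 1.06 × 10^-2 M
pH = −log(1.06 × 10^-2) = 1.97

pH = 1.97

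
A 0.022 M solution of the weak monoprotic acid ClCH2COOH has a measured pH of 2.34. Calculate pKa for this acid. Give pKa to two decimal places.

[H+] = 10^(-2.34) = 4.57 × 10^-3 M
At equilibrium [HA] = 0.022 − 4.57 × 10^-3 = 1.74 × 10^-2 M
Ka = [H+][A-]/[HA] = (4.57 × 10^-3)² / 1.74 × 10^-2 = 1.20 × 10^-3
pKa = -log(1.20 × 10^-3) = 2.92

pKa = 2.92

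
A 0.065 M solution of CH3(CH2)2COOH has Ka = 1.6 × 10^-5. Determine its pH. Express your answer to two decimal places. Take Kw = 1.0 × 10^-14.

CH3(CH2)2COOH ⇌ CH3(CH2)2COO- + H+
From the ICE table, Ka = [H+]²/(0.065 − [H+]) = 1.6 × 10^-5.
Assume [H+] ≪ 0.065: [H+] ≈ √(1.6 × 10^-5 × 0.065) = 1.02 × 10^-3 M
Check: 1.6% ionized — well under 5%, approximation valid.
pH = −log[H+] = −log(1.02 × 10^-3) = 2.99

pH = 2.99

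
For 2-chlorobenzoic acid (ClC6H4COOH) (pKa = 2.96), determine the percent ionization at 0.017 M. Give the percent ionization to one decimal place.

22.4%

ClC6H4COOH ⇌ ClC6H4COO- + H+; let x = [H+] at equilibrium.
Ka = 10^(−2.96) = 1.10 × 10^-3
Ka = x²/(C₀ − x); solving the quadratic gives x = 3.81 × 10^-3 M.
Fraction ionized = 3.81 × 10^-3 / 0.017 = 0.2241 → 22.4%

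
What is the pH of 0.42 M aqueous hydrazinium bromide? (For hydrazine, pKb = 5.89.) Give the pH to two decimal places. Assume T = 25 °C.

N2H5+ is the conjugate acid of the weak base N2H4.
Kb = 10^(−5.89) = 1.29 × 10^-6
Ka = Kw/Kb = 1.0×10^-14 / 1.29 × 10^-6 = 7.75 × 10^-9
From the ICE table, Ka = [H+]²/(0.42 − [H+]) = 7.75 × 10^-9.
Assume [H+] ≪ 0.42: [H+] ≈ √(7.75 × 10^-9 × 0.42) = 5.71 × 10^-5 M
([H+]/C₀ = 0.014% < 5%, so the approximation holds.)
pH = −log[H+] = −log(5.71 × 10^-5) = 4.24

pH = 4.24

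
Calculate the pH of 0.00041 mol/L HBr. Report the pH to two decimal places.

pH = 3.39

HBr is a strong acid and dissociates completely, so [H+] = 0.00041 M.
pH = -log(0.00041) = 3.39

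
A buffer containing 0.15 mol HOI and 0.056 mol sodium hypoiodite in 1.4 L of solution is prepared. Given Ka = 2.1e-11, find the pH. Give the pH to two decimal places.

pH = 10.25

pKa = −log(2.1 × 10^-11) = 10.678
pH = pKa + log([A⁻]/[HA]) = 10.678 + log(0.056/0.15)
pH = 10.678 + (-0.428) = 10.25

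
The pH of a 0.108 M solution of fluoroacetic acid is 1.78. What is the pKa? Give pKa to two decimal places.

[H+] = 10^(-1.78) = 1.66 × 10^-2 M
At equilibrium [HA] = 0.108 − 1.66 × 10^-2 = 9.14 × 10^-2 M
Ka = [H+][A-]/[HA] = (1.66 × 10^-2)² / 9.14 × 10^-2 = 3.01 × 10^-3
pKa = -log(3.01 × 10^-3) = 2.52

pKa = 2.52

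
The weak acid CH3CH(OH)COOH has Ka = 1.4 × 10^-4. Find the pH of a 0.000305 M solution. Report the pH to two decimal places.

pH = 3.83

CH3CH(OH)COOH ⇌ CH3CH(OH)COO- + H+
Let x = [H+] at equilibrium. Ka = x²/(0.000305 − x).
Here C₀/Ka ≈ 2.18, so the small-x approximation fails. Use the quadratic:
x = (−Ka + √(Ka² + 4·Ka·C₀))/2 = 1.48 × 10^-4 M
pH = −log[H+] = −log(1.48 × 10^-4) = 3.83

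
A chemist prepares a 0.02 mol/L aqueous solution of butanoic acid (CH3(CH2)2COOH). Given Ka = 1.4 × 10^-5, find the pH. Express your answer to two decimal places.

CH3(CH2)2COOH ⇌ CH3(CH2)2COO- + H+
From the ICE table, Ka = [H+]²/(0.02 − [H+]) = 1.4 × 10^-5.
Since Ka ≪ C₀, [H+] ≈ √(Ka·C₀) = 5.29 × 10^-4 M.
([H+]/C₀ = 2.6% < 5%, so the approximation holds.)
pH = −log(5.29 × 10^-4) = 3.28

pH = 3.28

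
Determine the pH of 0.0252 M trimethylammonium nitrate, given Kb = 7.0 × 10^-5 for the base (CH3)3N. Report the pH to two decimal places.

pH = 5.72

(CH3)3NH+ is the conjugate acid of the weak base (CH3)3N.
Ka = Kw/Kb = 1.0×10^-14 / 7.0 × 10^-5 = 1.43 × 10^-10
Let x = [H+] at equilibrium. Ka = x²/(0.0252 − x).
Since Ka ≪ C₀, x ≈ √(Ka·C₀) = 1.90 × 10^-6 M.
Check: 0.0075% ionized — well under 5%, approximation valid.
pH = −log[H+] = −log(1.90 × 10^-6) = 5.72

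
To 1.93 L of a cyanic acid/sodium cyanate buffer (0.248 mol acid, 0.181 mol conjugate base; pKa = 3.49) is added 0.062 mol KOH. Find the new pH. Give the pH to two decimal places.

OH- converts HOCN to OCN-: HOCN → 0.186 mol, OCN- → 0.243 mol.
pH = pKa + log([A⁻]/[HA]) = 3.49 + log(0.243/0.186) = 3.49 +0.116

pH = 3.61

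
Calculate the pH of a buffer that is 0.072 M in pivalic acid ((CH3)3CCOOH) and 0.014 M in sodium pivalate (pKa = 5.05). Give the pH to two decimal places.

pH = 4.34

pH = pKa + log([A⁻]/[HA]) = 5.05 + log(0.014/0.072)
pH = 5.05 + (-0.711) = 4.34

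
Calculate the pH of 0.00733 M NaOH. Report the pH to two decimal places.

pH = 11.87

NaOH is a strong base; [OH-] = 0.00733 M.
pOH = -log(0.00733) = 2.13
pH = 14.00 - 2.13 = 11.87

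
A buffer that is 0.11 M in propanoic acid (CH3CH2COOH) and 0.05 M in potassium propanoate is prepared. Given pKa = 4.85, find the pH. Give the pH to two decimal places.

pH = 4.51

pH = pKa + log([A⁻]/[HA]) = 4.85 + log(0.05/0.11)
pH = 4.85 + (-0.342) = 4.51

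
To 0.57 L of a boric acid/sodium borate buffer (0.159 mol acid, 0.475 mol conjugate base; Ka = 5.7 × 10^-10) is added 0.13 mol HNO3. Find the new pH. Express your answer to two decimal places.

After neutralization: n(B(OH)3) = 0.289 mol, n(B(OH)4-) = 0.345 mol.
pKa = −log(5.7 × 10^-10) = 9.244
pH = pKa + log(n_B(OH)4-/n_B(OH)3) = 9.244 + log(0.345/0.289) = 9.244 + (+0.077)

pH = 9.32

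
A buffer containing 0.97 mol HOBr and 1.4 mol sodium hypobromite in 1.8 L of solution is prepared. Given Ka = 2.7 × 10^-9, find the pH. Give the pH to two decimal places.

pH = 8.73

pKa = −log(2.7 × 10^-9) = 8.569
Henderson–Hasselbalch: pH = pKa + log([OBr-]/[HOBr]) = 8.569 + log(1.4/0.97)
pH = 8.569 + (+0.159) = 8.73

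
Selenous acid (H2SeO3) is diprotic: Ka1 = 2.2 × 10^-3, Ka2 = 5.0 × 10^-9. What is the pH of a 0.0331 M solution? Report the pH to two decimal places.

pH = 2.12

Since Ka1 ≫ Ka2, the first ionization dominates [H+].
Ka1 = x²/(0.0331 − x) = 2.2 × 10^-3
Solving the quadratic: x = (−Ka1 + √(Ka1² + 4·Ka1·C₀))/2 = 7.50 × 10^-3 M
pH = −log(7.50 × 10^-3) = 2.12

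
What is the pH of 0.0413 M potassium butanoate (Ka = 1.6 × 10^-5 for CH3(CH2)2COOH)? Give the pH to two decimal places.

pH = 8.71

CH3(CH2)2COO- is the conjugate base of the weak acid CH3(CH2)2COOH.
Kb = Kw/Ka = 1.0×10^-14 / 1.6 × 10^-5 = 6.25 × 10^-10
Let x = [OH-] at equilibrium. Kb = x²/(0.0413 − x).
Neglecting x in the denominator: x = √(6.25 × 10^-10 × 0.0413) = 5.08 × 10^-6 M
pOH = −log(5.08 × 10^-6) = 5.29; pH = 14.00 − 5.29 = 8.71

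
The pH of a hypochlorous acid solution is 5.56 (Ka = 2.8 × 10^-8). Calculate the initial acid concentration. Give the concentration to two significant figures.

[H+] = 10^(-5.56) = 2.75 × 10^-6 M = x
Ka = x²/(C₀ − x) ⇒ C₀ = x + x²/Ka
C₀ = 2.75 × 10^-6 + (2.75 × 10^-6)²/(2.8 × 10^-8) = 2.73 × 10^-4 M

C₀ = 2.7 × 10^-4 M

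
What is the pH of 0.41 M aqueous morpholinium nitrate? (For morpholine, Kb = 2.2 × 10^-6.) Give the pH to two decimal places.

pH = 4.36

C4H8ONH2+ is the conjugate acid of the weak base C4H8ONH.
Ka = Kw/Kb = 1.0×10^-14 / 2.2 × 10^-6 = 4.55 × 10^-9
Let x = [H+] at equilibrium. Ka = x²/(0.41 − x).
Since Ka ≪ C₀, x ≈ √(Ka·C₀) = 4.32 × 10^-5 M.
Check: 0.011% ionized — well under 5%, approximation valid.
pH = −log[H+] = −log(4.32 × 10^-5) = 4.36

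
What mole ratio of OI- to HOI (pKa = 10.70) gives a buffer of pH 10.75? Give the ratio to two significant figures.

ratio = 1.1

pH = pKa + log(r) ⇒ log(r) = 10.75 − 10.70 = +0.05
r = [OI-]/[HOI] = 10^(+0.05) = 1.12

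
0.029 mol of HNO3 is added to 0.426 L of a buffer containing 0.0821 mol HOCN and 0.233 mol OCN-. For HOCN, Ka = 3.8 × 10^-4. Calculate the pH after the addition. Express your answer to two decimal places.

After neutralization: n(HOCN) = 0.111 mol, n(OCN-) = 0.204 mol.
pKa = −log(3.8 × 10^-4) = 3.420
pH = pKa + log([A⁻]/[HA]) = 3.420 + log(0.204/0.111) = 3.420 +0.264

pH = 3.68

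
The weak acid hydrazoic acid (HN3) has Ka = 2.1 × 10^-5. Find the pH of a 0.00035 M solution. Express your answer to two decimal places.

HN3 ⇌ N3- + H+
Ka = x²/(0.00035 − x) = 2.1 × 10^-5
x is not negligible relative to C₀; solve x² + 2.1e-05·x − 7.35e-09 = 0.
x = (−Ka + √(Ka² + 4·Ka·C₀))/2 = 7.59 × 10^-5 M
pH = −log[H+] = −log(7.59 × 10^-5) = 4.12

pH = 4.12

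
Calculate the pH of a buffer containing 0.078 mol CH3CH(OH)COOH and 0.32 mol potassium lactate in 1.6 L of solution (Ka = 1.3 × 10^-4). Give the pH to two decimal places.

pH = 4.50

pKa = −log(1.3 × 10^-4) = 3.886
pH = pKa + log([A⁻]/[HA]) = 3.886 + log(0.32/0.078)
pH = 3.886 + (+0.613) = 4.50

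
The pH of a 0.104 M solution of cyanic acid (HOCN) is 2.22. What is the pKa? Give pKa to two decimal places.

[H+] = 10^(-2.22) = 6.03 × 10^-3 M
At equilibrium [HA] = 0.104 − 6.03 × 10^-3 = 9.80 × 10^-2 M
Ka = [H+][A-]/[HA] = (6.03 × 10^-3)² / 9.80 × 10^-2 = 3.71 × 10^-4
pKa = -log(3.71 × 10^-4) = 3.43

pKa = 3.43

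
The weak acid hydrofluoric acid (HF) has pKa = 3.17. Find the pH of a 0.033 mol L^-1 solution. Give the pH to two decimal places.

HF ⇌ F- + H+
Ka = 10^(−3.17) = 6.76 × 10^-4
Ka = [H+]²/(0.033 − [H+]) = 6.76 × 10^-4
Here C₀/Ka ≈ 48.8, so the small-[H+] approximation fails. Use the quadratic:
[H+] = [−0.000676 + √(0.000676² + 8.92e-05)]/2 = 4.40 × 10^-3 M
pH = −log[H+] = −log(4.40 × 10^-3) = 2.36

pH = 2.36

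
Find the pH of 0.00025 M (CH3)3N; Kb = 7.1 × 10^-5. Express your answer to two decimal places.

pH = 10.01

(CH3)3N + H2O ⇌ (CH3)3NH+ + OH-
Kb = x²/(0.00025 − x) = 7.1 × 10^-5
Here C₀/Kb ≈ 3.52, so the small-x approximation fails. Use the quadratic:
x = [−7.1e-05 + √(7.1e-05² + 7.1e-08)]/2 = 1.02 × 10^-4 M
pOH = −log(1.02 × 10^-4) = 3.99; pH = 14.00 − 3.99 = 10.01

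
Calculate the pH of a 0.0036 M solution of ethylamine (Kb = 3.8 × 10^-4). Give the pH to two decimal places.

pH = 11.00

C2H5NH2 + H2O ⇌ C2H5NH3+ + OH-
Kb = [OH-]²/(0.0036 − [OH-]) = 3.8 × 10^-4
[OH-] is not negligible relative to C₀; solve [OH-]² + 0.00038·[OH-] − 1.37e-06 = 0.
[OH-] = [−0.00038 + √(0.00038² + 5.47e-06)]/2 = 9.95 × 10^-4 M
pOH = 3.00, so pH = 14.00 − pOH = 11.00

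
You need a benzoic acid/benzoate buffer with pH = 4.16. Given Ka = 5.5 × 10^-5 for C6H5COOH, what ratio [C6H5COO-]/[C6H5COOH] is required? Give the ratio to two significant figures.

ratio = 0.79

pKa = -log(5.5 × 10^-5) = 4.260
pH = pKa + log(r) ⇒ log(r) = 4.16 − 4.260 = -0.100
r = [C6H5COO-]/[C6H5COOH] = 10^(-0.100) = 0.794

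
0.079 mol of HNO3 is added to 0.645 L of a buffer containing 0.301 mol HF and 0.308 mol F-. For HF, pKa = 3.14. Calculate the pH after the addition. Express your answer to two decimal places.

pH = 2.92

After neutralization: n(HF) = 0.38 mol, n(F-) = 0.229 mol.
pH = pKa + log([A⁻]/[HA]) = 3.14 + log(0.229/0.38) = 3.14 -0.220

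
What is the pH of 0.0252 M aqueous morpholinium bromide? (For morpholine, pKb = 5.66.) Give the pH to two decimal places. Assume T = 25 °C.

C4H8ONH2+ is the conjugate acid of the weak base C4H8ONH.
Kb = 10^(−5.66) = 2.19 × 10^-6
Ka = Kw/Kb = 1.0×10^-14 / 2.19 × 10^-6 = 4.57 × 10^-9
From the ICE table, Ka = [H+]²/(0.0252 − [H+]) = 4.57 × 10^-9.
Neglecting [H+] in the denominator: [H+] = √(4.57 × 10^-9 × 0.0252) = 1.07 × 10^-5 M
Check: 0.043% ionized — well under 5%, approximation valid.
pH = −log(1.07 × 10^-5) = 4.97

pH = 4.97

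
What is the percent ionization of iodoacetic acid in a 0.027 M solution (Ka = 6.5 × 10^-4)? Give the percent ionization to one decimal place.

ICH2COOH ⇌ ICH2COO- + H+; let x = [H+] at equilibrium.
Solve x² + 0.00065x − 1.75e-05 = 0 → x = 3.88 × 10^-3 M
Fraction ionized = 3.88 × 10^-3 / 0.027 = 0.1437 → 14.4%

14.4%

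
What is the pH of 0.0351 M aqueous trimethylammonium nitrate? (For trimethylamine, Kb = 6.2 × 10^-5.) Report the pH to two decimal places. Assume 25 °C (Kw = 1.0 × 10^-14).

(CH3)3NH+ is the conjugate acid of the weak base (CH3)3N.
Ka = Kw/Kb = 1.0×10^-14 / 6.2 × 10^-5 = 1.61 × 10^-10
Let x = [H+] at equilibrium. Ka = x²/(0.0351 − x).
Neglecting x in the denominator: x = √(1.61 × 10^-10 × 0.0351) = 2.38 × 10^-6 M
(x/C₀ = 0.0068% < 5%, so the approximation holds.)
pH = −log(2.38 × 10^-6) = 5.62

pH = 5.62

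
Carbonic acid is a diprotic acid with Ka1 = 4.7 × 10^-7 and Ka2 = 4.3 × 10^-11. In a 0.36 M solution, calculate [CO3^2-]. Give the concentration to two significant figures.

4.3 × 10^-11 M

First ionization gives [H+] ≈ [HCO3-] = 4.11 × 10^-4 M.
Second step: Ka2 = [H+][CO3^2-]/[HCO3-] ≈ [CO3^2-] (since [H+] ≈ [HCO3-]).
So [CO3^2-] ≈ Ka2.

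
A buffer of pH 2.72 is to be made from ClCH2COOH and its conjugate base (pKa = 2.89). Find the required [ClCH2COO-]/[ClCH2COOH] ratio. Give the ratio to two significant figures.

ratio = 0.68

pH = pKa + log(r) ⇒ log(r) = 2.72 − 2.89 = -0.17
r = [ClCH2COO-]/[ClCH2COOH] = 10^(-0.17) = 0.676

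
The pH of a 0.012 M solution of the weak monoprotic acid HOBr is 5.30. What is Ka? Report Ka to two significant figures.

[H+] = 10^(-5.30) = 5.01 × 10^-6 M
At equilibrium [HA] = 0.012 − 5.01 × 10^-6 = 1.20 × 10^-2 M
Ka = [H+][A-]/[HA] = (5.01 × 10^-6)² / 1.20 × 10^-2 = 2.1 × 10^-9

Ka = 2.1 × 10^-9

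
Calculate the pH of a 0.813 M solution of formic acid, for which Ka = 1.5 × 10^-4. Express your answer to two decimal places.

HCOOH ⇌ HCOO- + H+
From the ICE table, Ka = [H+]²/(0.813 − [H+]) = 1.5 × 10^-4.
Assume [H+] ≪ 0.813: [H+] ≈ √(1.5 × 10^-4 × 0.813) = 1.10 × 10^-2 M
pH = −log[H+] = −log(1.10 × 10^-2) = 1.96

pH = 1.96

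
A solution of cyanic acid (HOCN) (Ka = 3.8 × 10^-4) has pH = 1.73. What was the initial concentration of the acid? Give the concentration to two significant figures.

C₀ = 9.3 × 10^-1 M

[H+] = 10^(-1.73) = 1.86 × 10^-2 M = x
Ka = x²/(C₀ − x) ⇒ C₀ = x + x²/Ka
C₀ = 1.86 × 10^-2 + (1.86 × 10^-2)²/(3.8 × 10^-4) = 9.29 × 10^-1 M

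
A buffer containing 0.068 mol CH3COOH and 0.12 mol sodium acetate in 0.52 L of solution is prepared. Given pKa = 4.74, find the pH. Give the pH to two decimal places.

Using pH = pKa + log([base]/[acid]) with [base]/[acid] = 0.12/0.068:
pH = 4.74 + (+0.247) = 4.99

pH = 4.99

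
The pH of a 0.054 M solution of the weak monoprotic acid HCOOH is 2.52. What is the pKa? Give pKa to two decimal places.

pKa = 3.75

[H+] = 10^(-2.52) = 3.02 × 10^-3 M
At equilibrium [HA] = 0.054 − 3.02 × 10^-3 = 5.10 × 10^-2 M
Ka = [H+][A-]/[HA] = (3.02 × 10^-3)² / 5.10 × 10^-2 = 1.79 × 10^-4
pKa = -log(1.79 × 10^-4) = 3.75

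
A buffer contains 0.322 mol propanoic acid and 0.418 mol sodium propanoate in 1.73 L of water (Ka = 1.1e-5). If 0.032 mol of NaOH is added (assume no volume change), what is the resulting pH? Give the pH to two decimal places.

pH = 5.15

After neutralization: n(CH3CH2COOH) = 0.29 mol, n(CH3CH2COO-) = 0.45 mol.
pKa = −log(1.1 × 10^-5) = 4.959
pH = pKa + log(n_CH3CH2COO-/n_CH3CH2COOH) = 4.959 + log(0.45/0.29) = 4.959 + (+0.191)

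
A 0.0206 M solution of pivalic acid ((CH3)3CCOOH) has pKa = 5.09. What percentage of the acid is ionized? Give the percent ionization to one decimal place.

2.0%

(CH3)3CCOOH ⇌ (CH3)3CCOO- + H+; let x = [H+] at equilibrium.
Ka = 10^(−5.09) = 8.13 × 10^-6
x ≈ √(Ka·C₀) = √(8.13 × 10^-6 × 0.0206) = 4.09 × 10^-4 M
Fraction ionized = 4.09 × 10^-4 / 0.0206 = 0.0199 → 2.0%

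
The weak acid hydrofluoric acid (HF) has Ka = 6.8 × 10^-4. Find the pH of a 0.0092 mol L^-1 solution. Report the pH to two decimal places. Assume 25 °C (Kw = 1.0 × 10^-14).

pH = 2.66

HF ⇌ F- + H+
From the ICE table, Ka = x²/(0.0092 − x) = 6.8 × 10^-4.
The 5% rule fails; solving x² + Ka·x − Ka·C₀ = 0 exactly:
x = [−0.00068 + √(0.00068² + 2.5e-05)]/2 = 2.18 × 10^-3 M
pH = −log[H+] = −log(2.18 × 10^-3) = 2.66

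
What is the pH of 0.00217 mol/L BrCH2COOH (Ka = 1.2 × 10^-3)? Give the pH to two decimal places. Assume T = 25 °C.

BrCH2COOH ⇌ BrCH2COO- + H+
Ka = x²/(0.00217 − x) = 1.2 × 10^-3
The 5% rule fails; solving x² + Ka·x − Ka·C₀ = 0 exactly:
x = (−Ka + √(Ka² + 4·Ka·C₀))/2 = 1.12 × 10^-3 M
pH = −log[H+] = −log(1.12 × 10^-3) = 2.95

pH = 2.95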